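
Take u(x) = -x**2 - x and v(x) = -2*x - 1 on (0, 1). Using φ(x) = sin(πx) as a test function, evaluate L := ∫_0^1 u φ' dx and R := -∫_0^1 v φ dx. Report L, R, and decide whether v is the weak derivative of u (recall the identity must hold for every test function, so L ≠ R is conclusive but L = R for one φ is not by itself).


LHS = 4/π, RHS = 4/π. Yes, v = u' weakly.

u(x) = -x**2 - x, classical derivative u'(x) = -2*x - 1.
φ(x) = sin(πx), so φ'(x) = π*cos(π*x).
Note φ(0) = φ(1) = 0, so the boundary term u·φ vanishes.
LHS = ∫_0^1 u(x) φ'(x) dx = ∫_0^1 (-π*x^2*cos(π*x) - π*x*cos(π*x)) dx. Term by term:
  ∫_0^1 -π*x*cos(π*x) dx = 2/π;  ∫_0^1 -π*x^2*cos(π*x) dx = 2/π.
Sum: 2/π + 2/π = 4/π.
So LHS = 4/π.
∫_0^1 v(x) φ(x) dx = ∫_0^1 (-2*x*sin(π*x) - sin(π*x)) dx. Term by term:
  ∫_0^1 -sin(π*x) dx = -2/π;  ∫_0^1 -2*x*sin(π*x) dx = -2/π.
Sum: -2/π − 2/π = -4/π.
So RHS = -∫_0^1 v(x) φ(x) dx = 4/π.
LHS = RHS, so the identity holds for this test φ.
Moreover u is smooth here and v(x) = u'(x) = -2*x - 1 pointwise, so the identity holds for every test function. Hence v is the weak derivative of u.


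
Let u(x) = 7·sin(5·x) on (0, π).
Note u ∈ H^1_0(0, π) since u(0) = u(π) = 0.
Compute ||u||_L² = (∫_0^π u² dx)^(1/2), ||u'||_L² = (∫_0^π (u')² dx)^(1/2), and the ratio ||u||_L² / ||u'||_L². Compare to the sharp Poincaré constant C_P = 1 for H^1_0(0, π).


||u||_L² / ||u'||_L² = 1/5 < C_P = 1.

u(x) = 7·sin(5·x), so u'(x) = 35*cos(5*x).
Writing u(x) = A·sin(kπx/L) with A = 7 and k = 5, use ∫_0^L sin²(kπx/L) dx = L/2 and ∫_0^L cos²(kπx/L) dx = L/2.
u² = 49·sin²(5·x) and (u')² = 1225·cos²(5·x), and each of sin², cos² integrates to L/2 = π/2 over (0, π).
∫_0^π u² dx = 49*π/2, so ||u||_L² = 7*sqrt(2)*sqrt(π)/2.
∫_0^π (u')² dx = 1225*π/2, so ||u'||_L² = 35*sqrt(2)*sqrt(π)/2.
Ratio ||u||_L² / ||u'||_L² = 1/5.
Sharp Poincaré constant on H^1_0(0, π) is C_P = L/π = 1, achieved by sin(x).
This is the k = 5 harmonic; the ratio L/(kπ) is strictly less than C_P = L/π, consistent with the sharp inequality ||u||_L² ≤ C_P ||u'||_L².


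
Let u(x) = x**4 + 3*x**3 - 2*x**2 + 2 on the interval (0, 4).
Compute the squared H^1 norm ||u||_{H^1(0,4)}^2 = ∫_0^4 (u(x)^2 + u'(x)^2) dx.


||u||_{H^1}^2 = 7938512/45

The H^1 norm (squared) on an interval (0, L) is
  ||u||_{H^1}^2 = ∫_0^L u(x)^2 dx + ∫_0^L u'(x)^2 dx.
Compute u'(x) = 4*x**3 + 9*x**2 - 4*x.
Then u(x)^2 = x**8 + 6*x**7 + 5*x**6 - 12*x**5 + 8*x**4 + 12*x**3 - 8*x**2 + 4 and u'(x)^2 = 16*x**6 + 72*x**5 + 49*x**4 - 72*x**3 + 16*x**2.
Integrate each monomial from 0 to 4 using ∫_0^4 c·x^n dx = c·4^(n+1)/(n+1):
  ∫_0^4 u(x)^2 dx = ∫_0^4 (x^8 + 6*x^7 + 5*x^6 - 12*x^5 + 8*x^4 + 12*x^3 - 8*x^2 + 4) dx. Term by term:
    ∫_0^4 x^8 dx = 262144/9;  ∫_0^4 6*x^7 dx = 49152;  ∫_0^4 5*x^6 dx = 81920/7;
    ∫_0^4 -12*x^5 dx = -8192;  ∫_0^4 8*x^4 dx = 8192/5;  ∫_0^4 12*x^3 dx = 768;
    ∫_0^4 -8*x^2 dx = -512/3;  ∫_0^4 4 dx = 16.
  Sum: 262144/9 + 49152 + 81920/7 − 8192 + 8192/5 + 768 − 512/3 + 16 = 26473136/315.
  ∫_0^4 u'(x)^2 dx = ∫_0^4 (16*x^6 + 72*x^5 + 49*x^4 - 72*x^3 + 16*x^2) dx. Term by term:
    ∫_0^4 16*x^6 dx = 262144/7;  ∫_0^4 72*x^5 dx = 49152;  ∫_0^4 49*x^4 dx = 50176/5;
    ∫_0^4 -72*x^3 dx = -4608;  ∫_0^4 16*x^2 dx = 1024/3.
  Sum: 262144/7 + 49152 + 50176/5 − 4608 + 1024/3 = 9698816/105.
Adding: ||u||_{H^1}^2 = 26473136/315 + 9698816/105 = 7938512/45.


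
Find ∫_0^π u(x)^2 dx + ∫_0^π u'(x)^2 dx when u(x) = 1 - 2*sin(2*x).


||u||_{H^1(0,π)}^2 = 11*π

u'(x) = -4*cos(2*x).
Expand u² and (u')² and integrate term by term on (0, π), using: for integers n ≥ 1, ∫_0^π sin²(nx) dx = ∫_0^π cos²(nx) dx = π/2; for n ≠ n', ∫_0^π sin(nx)sin(n'x) dx = ∫_0^π cos(nx)cos(n'x) dx = 0; and by product-to-sum, ∫_0^π sin(nx)cos(n'x) dx = ½∫_0^π [sin((n+n')x) + sin((n−n')x)] dx, which is 0 when n+n' is even and 2n/(n²−n'²) when n+n' is odd (it need not vanish on (0, π)). For the constant mode: ∫_0^π 1 dx = π, ∫_0^π cos(nx) dx = 0, ∫_0^π sin(nx) dx = (1−(−1)^n)/n.
  u² squared terms: (1)²·∫1 dx = 1·π = π;  (-2)²·∫sin(2x)² dx = 4·π/2 = 2*π.
  u² cross terms: 2·(1)·(-2)·∫1·sin(2x) dx = -4·(0) = 0.
  So ∫_0^π u² dx = π + 2*π + 0 = 3*π.
  (u')² squared terms: (-4)²·∫cos(2x)² dx = 16·π/2 = 8*π.
  So ∫_0^π (u')² dx = 8*π.
||u||_{H^1}^2 = (3*π) + (8*π) = 11*π.


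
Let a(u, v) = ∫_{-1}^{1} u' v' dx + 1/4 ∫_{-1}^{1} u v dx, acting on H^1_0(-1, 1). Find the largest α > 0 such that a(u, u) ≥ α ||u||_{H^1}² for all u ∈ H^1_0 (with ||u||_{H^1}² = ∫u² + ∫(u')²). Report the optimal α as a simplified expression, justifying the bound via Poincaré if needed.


α = (1 + π^2)/(4 + π^2)

Coercivity of a(·,·) on H^1_0(-1, 1) means a(u, u) ≥ α ||u||_{H^1}² for every u ∈ H^1_0.
The interval has length L = 2, and Poincaré/coercivity depend only on L. Here a(u, u) = ∫(u')² + (1/4)·∫u².
Here 0 < c = 1/4 < 1. The condition a(u,u) ≥ α||u||_{H^1}² reads (1−α)∫(u')² ≥ (α−c)∫u². Any admissible α is ≤ 1 (rapidly oscillating u have ∫u²/∫(u')² → 0), and α = 1 would force 0 ≥ (1−c)∫u², impossible since c < 1; so 1−α > 0. By the sharp Poincaré inequality on H^1_0 of an interval of length L, ∫(u')² ≥ (π/L)²∫u² with equality for the first sine mode sin(π(x−x₀)/L) (x₀ the left endpoint), so the inequality holds for all u iff (1−α)(π/L)² ≥ α − c, i.e. α ≤ ((π/L)² + c)/((π/L)² + 1) = (1 + c(L/π)²)/(1 + (L/π)²). With (π/L)² = π^2/4 and c = 1/4, the largest admissible constant is α = ((π/L)² + c)/((π/L)² + 1).
Simplifying, α = (1 + π^2)/(4 + π^2).


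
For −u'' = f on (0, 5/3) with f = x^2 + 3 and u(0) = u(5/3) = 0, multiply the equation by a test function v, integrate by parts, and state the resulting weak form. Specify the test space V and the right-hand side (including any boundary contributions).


V = H^1_0(0, 5/3) (so v(0) = v(5/3) = 0); weak form: ∫_0^5/3 u'v' dx = ∫_0^5/3 (x^2 + 3) v dx for all v ∈ V.

Multiply both sides by a test function v and integrate from 0 to 5/3:
  ∫_0^5/3 −u''(x) v(x) dx = ∫_0^5/3 f(x) v(x) dx.
Integrate the LHS by parts once:
  ∫_0^5/3 −u'' v dx = −[u'(x) v(x)]_0^5/3 + ∫_0^5/3 u'(x) v'(x) dx.
Thus ∫_0^5/3 u'(x) v'(x) dx = ∫_0^5/3 f(x) v(x) dx + [u'(x) v(x)]_0^5/3.
Choose V so that boundary terms are either known or forced to vanish.
u is Dirichlet: u(0) = u(5/3) = 0. Let V = H^1_0(0, 5/3); then v(0) = v(5/3) = 0, and [u' v]_0^5/3 = 0.
Weak formulation: find u (satisfying any essential BC) such that ∫_0^5/3 u'(x) v'(x) dx = ∫_0^5/3 f v dx for all v ∈ V.
Substituting f(x) = x^2 + 3, the right-hand side is ∫_0^5/3 (x^2 + 3) v dx.


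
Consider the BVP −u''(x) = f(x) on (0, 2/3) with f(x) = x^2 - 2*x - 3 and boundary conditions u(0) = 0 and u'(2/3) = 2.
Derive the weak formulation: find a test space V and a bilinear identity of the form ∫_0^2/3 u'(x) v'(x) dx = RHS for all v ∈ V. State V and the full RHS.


V = {v ∈ H^1(0, 2/3) : v(0) = 0} (test functions vanish at x = 0 where u is specified); weak form: ∫_0^2/3 u'v' dx = ∫_0^2/3 (x^2 - 2*x - 3) v dx + 2·v(2/3) for all v ∈ V.

Multiply both sides by a test function v and integrate from 0 to 2/3:
  ∫_0^2/3 −u''(x) v(x) dx = ∫_0^2/3 f(x) v(x) dx.
Integrate the LHS by parts once:
  ∫_0^2/3 −u'' v dx = −[u'(x) v(x)]_0^2/3 + ∫_0^2/3 u'(x) v'(x) dx.
Thus ∫_0^2/3 u'(x) v'(x) dx = ∫_0^2/3 f(x) v(x) dx + [u'(x) v(x)]_0^2/3.
Choose V so that boundary terms are either known or forced to vanish.
Mixed BC: u(0) = 0 (Dirichlet) and u'(2/3) = 2 (Neumann). Define V = {v ∈ H^1(0, 2/3) : v(0) = 0}. Then [u' v]_0^2/3 = u'(2/3)·v(2/3) − u'(0)·0 = 2·v(2/3).
Weak formulation: find u (satisfying any essential BC) such that ∫_0^2/3 u'(x) v'(x) dx = ∫_0^2/3 f v dx + 2·v(2/3) for all v ∈ V (Dirichlet at 0 absorbed into V; Neumann datum at x = 2/3 contributes the boundary term).
Substituting f(x) = x^2 - 2*x - 3, the right-hand side is ∫_0^2/3 (x^2 - 2*x - 3) v dx + 2·v(2/3).


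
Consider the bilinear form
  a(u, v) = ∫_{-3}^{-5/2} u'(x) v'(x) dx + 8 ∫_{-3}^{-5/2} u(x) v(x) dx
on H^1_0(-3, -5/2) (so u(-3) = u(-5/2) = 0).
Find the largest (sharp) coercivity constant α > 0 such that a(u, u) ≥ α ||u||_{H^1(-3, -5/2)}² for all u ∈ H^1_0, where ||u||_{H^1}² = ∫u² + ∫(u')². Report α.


α = 1

Coercivity of a(·,·) on H^1_0(-3, -5/2) means a(u, u) ≥ α ||u||_{H^1}² for every u ∈ H^1_0.
The interval has length L = 1/2, and Poincaré/coercivity depend only on L. Here a(u, u) = ∫(u')² + (8)·∫u².
Here c = 8 ≥ 1, so a(u,u) = ∫(u')² + c∫u² ≥ ∫(u')² + ∫u² = ||u||_{H^1}², i.e. α = 1 works. No larger α is possible: a(u,u) ≥ α||u||_{H^1}² means (1−α)∫(u')² ≥ (α−c)∫u², and for the modes u_n = sin(nπ(x−x₀)/L) (x₀ the left endpoint) one has ∫u_n²/∫(u_n')² = (L/(nπ))² → 0, so a(u_n,u_n)/||u_n||_{H^1}² → 1. Hence the optimal constant is α = 1.
Therefore α = 1.


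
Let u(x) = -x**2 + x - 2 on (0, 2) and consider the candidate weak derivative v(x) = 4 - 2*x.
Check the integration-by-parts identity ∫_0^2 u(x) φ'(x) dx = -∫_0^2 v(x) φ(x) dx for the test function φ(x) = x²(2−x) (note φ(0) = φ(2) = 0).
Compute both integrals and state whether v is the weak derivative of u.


LHS = 28/15, RHS = -32/15. No, v is not the weak derivative of u.

u(x) = -x**2 + x - 2, classical derivative u'(x) = 1 - 2*x.
φ(x) = x²(2−x), so φ'(x) = x*(4 - 3*x).
Note φ(0) = φ(2) = 0, so the boundary term u·φ vanishes.
LHS = ∫_0^2 u(x) φ'(x) dx = ∫_0^2 (3*x^4 - 7*x^3 + 10*x^2 - 8*x) dx. Term by term:
  ∫_0^2 3*x^4 dx = 96/5;  ∫_0^2 -7*x^3 dx = -28;  ∫_0^2 10*x^2 dx = 80/3;
  ∫_0^2 -8*x dx = -16.
Sum: 96/5 − 28 + 80/3 − 16 = 28/15.
So LHS = 28/15.
∫_0^2 v(x) φ(x) dx = ∫_0^2 (2*x^4 - 8*x^3 + 8*x^2) dx. Term by term:
  ∫_0^2 2*x^4 dx = 64/5;  ∫_0^2 -8*x^3 dx = -32;  ∫_0^2 8*x^2 dx = 64/3.
Sum: 64/5 − 32 + 64/3 = 32/15.
So RHS = -∫_0^2 v(x) φ(x) dx = -32/15.
LHS − RHS = 4 ≠ 0, so the identity fails.
(For a valid weak derivative the identity must hold for EVERY test function, in particular this one. The failure shows v is NOT the weak derivative of u.)
Correct weak derivative would be u'(x) = 1 - 2*x.


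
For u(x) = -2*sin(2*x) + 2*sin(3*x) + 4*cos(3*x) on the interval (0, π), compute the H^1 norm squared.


||u||_{H^1(0,π)}^2 = 128 + 110*π

u'(x) = -12*sin(3*x) - 4*cos(2*x) + 6*cos(3*x).
Expand u² and (u')² and integrate term by term on (0, π), using: for integers n ≥ 1, ∫_0^π sin²(nx) dx = ∫_0^π cos²(nx) dx = π/2; for n ≠ n', ∫_0^π sin(nx)sin(n'x) dx = ∫_0^π cos(nx)cos(n'x) dx = 0; and by product-to-sum, ∫_0^π sin(nx)cos(n'x) dx = ½∫_0^π [sin((n+n')x) + sin((n−n')x)] dx, which is 0 when n+n' is even and 2n/(n²−n'²) when n+n' is odd (it need not vanish on (0, π)).
  u² squared terms: (-2)²·∫sin(2x)² dx = 4·π/2 = 2*π;  (2)²·∫sin(3x)² dx = 4·π/2 = 2*π;  (4)²·∫cos(3x)² dx = 16·π/2 = 8*π.
  u² cross terms: 2·(-2)·(2)·∫sin(2x)·sin(3x) dx = -8·(0) = 0;  2·(-2)·(4)·∫sin(2x)·cos(3x) dx = -16·(-4/5) = 64/5;  2·(2)·(4)·∫sin(3x)·cos(3x) dx = 16·(0) = 0.
  So ∫_0^π u² dx = 2*π + 2*π + 8*π + 0 + 64/5 + 0 = 64/5 + 12*π.
  (u')² squared terms: (-12)²·∫sin(3x)² dx = 144·π/2 = 72*π;  (-4)²·∫cos(2x)² dx = 16·π/2 = 8*π;  (6)²·∫cos(3x)² dx = 36·π/2 = 18*π.
  (u')² cross terms: 2·(-12)·(-4)·∫sin(3x)·cos(2x) dx = 96·(6/5) = 576/5;  2·(-12)·(6)·∫sin(3x)·cos(3x) dx = -144·(0) = 0;  2·(-4)·(6)·∫cos(2x)·cos(3x) dx = -48·(0) = 0.
  So ∫_0^π (u')² dx = 72*π + 8*π + 18*π + 576/5 + 0 + 0 = 576/5 + 98*π.
||u||_{H^1}^2 = (64/5 + 12*π) + (576/5 + 98*π) = 128 + 110*π.


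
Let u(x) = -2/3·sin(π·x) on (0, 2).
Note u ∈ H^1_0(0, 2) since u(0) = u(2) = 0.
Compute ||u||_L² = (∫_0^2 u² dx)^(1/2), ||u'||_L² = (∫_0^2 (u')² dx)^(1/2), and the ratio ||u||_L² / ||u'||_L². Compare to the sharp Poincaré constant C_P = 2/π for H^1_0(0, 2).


||u||_L² / ||u'||_L² = 1/π < C_P = 2/π.

u(x) = -2/3·sin(π·x), so u'(x) = -2*π*cos(π*x)/3.
Writing u(x) = A·sin(kπx/L) with A = -2/3 and k = 2, use ∫_0^L sin²(kπx/L) dx = L/2 and ∫_0^L cos²(kπx/L) dx = L/2.
u² = 4/9·sin²(π·x) and (u')² = 4*π^2/9·cos²(π·x), and each of sin², cos² integrates to L/2 = 1 over (0, 2).
∫_0^2 u² dx = 4/9, so ||u||_L² = 2/3.
∫_0^2 (u')² dx = 4*π^2/9, so ||u'||_L² = 2*π/3.
Ratio ||u||_L² / ||u'||_L² = 1/π.
Sharp Poincaré constant on H^1_0(0, 2) is C_P = L/π = 2/π, achieved by sin(π/2·x).
This is the k = 2 harmonic; the ratio L/(kπ) is strictly less than C_P = L/π, consistent with the sharp inequality ||u||_L² ≤ C_P ||u'||_L².


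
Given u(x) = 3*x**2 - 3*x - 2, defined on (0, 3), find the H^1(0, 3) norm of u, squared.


||u||_{H^1}^2 = 3009/10

The H^1 norm (squared) on an interval (0, L) is
  ||u||_{H^1}^2 = ∫_0^L u(x)^2 dx + ∫_0^L u'(x)^2 dx.
Compute u'(x) = 6*x - 3.
Then u(x)^2 = 9*x**4 - 18*x**3 - 3*x**2 + 12*x + 4 and u'(x)^2 = 36*x**2 - 36*x + 9.
Integrate each monomial from 0 to 3 using ∫_0^3 c·x^n dx = c·3^(n+1)/(n+1):
  ∫_0^3 u(x)^2 dx = ∫_0^3 (9*x^4 - 18*x^3 - 3*x^2 + 12*x + 4) dx. Term by term:
    ∫_0^3 9*x^4 dx = 2187/5;  ∫_0^3 -18*x^3 dx = -729/2;  ∫_0^3 -3*x^2 dx = -27;
    ∫_0^3 12*x dx = 54;  ∫_0^3 4 dx = 12.
  Sum: 2187/5 − 729/2 − 27 + 54 + 12 = 1119/10.
  ∫_0^3 u'(x)^2 dx = ∫_0^3 (36*x^2 - 36*x + 9) dx. Term by term:
    ∫_0^3 36*x^2 dx = 324;  ∫_0^3 -36*x dx = -162;  ∫_0^3 9 dx = 27.
  Sum: 324 − 162 + 27 = 189.
Adding: ||u||_{H^1}^2 = 1119/10 + 189 = 3009/10.


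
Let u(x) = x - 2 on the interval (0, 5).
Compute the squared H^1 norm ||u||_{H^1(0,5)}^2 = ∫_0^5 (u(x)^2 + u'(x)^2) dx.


||u||_{H^1}^2 = 50/3

The H^1 norm (squared) on an interval (0, L) is
  ||u||_{H^1}^2 = ∫_0^L u(x)^2 dx + ∫_0^L u'(x)^2 dx.
Compute u'(x) = 1.
Then u(x)^2 = x**2 - 4*x + 4 and u'(x)^2 = 1.
Integrate each monomial from 0 to 5 using ∫_0^5 c·x^n dx = c·5^(n+1)/(n+1):
  ∫_0^5 u(x)^2 dx = ∫_0^5 (x^2 - 4*x + 4) dx. Term by term:
    ∫_0^5 x^2 dx = 125/3;  ∫_0^5 -4*x dx = -50;  ∫_0^5 4 dx = 20.
  Sum: 125/3 − 50 + 20 = 35/3.
  ∫_0^5 u'(x)^2 dx = ∫_0^5 (1) dx. Term by term:
    ∫_0^5 1 dx = 5.
Adding: ||u||_{H^1}^2 = 35/3 + 5 = 50/3.


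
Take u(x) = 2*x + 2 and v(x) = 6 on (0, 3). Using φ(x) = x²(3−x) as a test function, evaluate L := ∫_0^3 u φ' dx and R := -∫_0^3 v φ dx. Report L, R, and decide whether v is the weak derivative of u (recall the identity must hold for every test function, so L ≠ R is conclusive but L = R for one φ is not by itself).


LHS = -27/2, RHS = -81/2. No, v is not the weak derivative of u.

u(x) = 2*x + 2, classical derivative u'(x) = 2.
φ(x) = x²(3−x), so φ'(x) = 3*x*(2 - x).
Note φ(0) = φ(3) = 0, so the boundary term u·φ vanishes.
LHS = ∫_0^3 u(x) φ'(x) dx = ∫_0^3 (-6*x^3 + 6*x^2 + 12*x) dx. Term by term:
  ∫_0^3 -6*x^3 dx = -243/2;  ∫_0^3 6*x^2 dx = 54;  ∫_0^3 12*x dx = 54.
Sum: -243/2 + 54 + 54 = -27/2.
So LHS = -27/2.
∫_0^3 v(x) φ(x) dx = ∫_0^3 (-6*x^3 + 18*x^2) dx. Term by term:
  ∫_0^3 -6*x^3 dx = -243/2;  ∫_0^3 18*x^2 dx = 162.
Sum: -243/2 + 162 = 81/2.
So RHS = -∫_0^3 v(x) φ(x) dx = -81/2.
LHS − RHS = 27 ≠ 0, so the identity fails.
(For a valid weak derivative the identity must hold for EVERY test function, in particular this one. The failure shows v is NOT the weak derivative of u.)
Correct weak derivative would be u'(x) = 2.


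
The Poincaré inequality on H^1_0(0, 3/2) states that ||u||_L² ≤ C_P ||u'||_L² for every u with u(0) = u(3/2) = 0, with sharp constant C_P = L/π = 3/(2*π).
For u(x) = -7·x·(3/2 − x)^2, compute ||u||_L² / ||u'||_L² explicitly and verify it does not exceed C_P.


||u||_L² / ||u'||_L² = 3*sqrt(14)/28 < C_P = 3/(2*π).

u(x) = -7·x·(3/2 − x)^2, so u'(x) = -21*x^2 + 42*x - 63/4.
u(x) = -7·x·(3/2 − x)^2 vanishes at x = 0 and x = 3/2, so u ∈ H^1_0(0, 3/2). Differentiate via the product rule and integrate the resulting polynomials term by term.
  ∫_0^3/2 u² dx = ∫_0^3/2 (49*x^6 - 294*x^5 + 1323*x^4/2 - 1323*x^3/2 + 3969*x^2/16) dx. Term by term:
    ∫_0^3/2 49*x^6 dx = 15309/128;  ∫_0^3/2 -294*x^5 dx = -35721/64;  ∫_0^3/2 1323*x^4/2 dx = 321489/320;
    ∫_0^3/2 -1323*x^3/2 dx = -107163/128;  ∫_0^3/2 3969*x^2/16 dx = 35721/128.
  Sum: 15309/128 − 35721/64 + 321489/320 − 107163/128 + 35721/128 = 5103/640.
  ∫_0^3/2 (u')² dx = ∫_0^3/2 (441*x^4 - 1764*x^3 + 4851*x^2/2 - 1323*x + 3969/16) dx. Term by term:
    ∫_0^3/2 441*x^4 dx = 107163/160;  ∫_0^3/2 -1764*x^3 dx = -35721/16;  ∫_0^3/2 4851*x^2/2 dx = 43659/16;
    ∫_0^3/2 -1323*x dx = -11907/8;  ∫_0^3/2 3969/16 dx = 11907/32.
  Sum: 107163/160 − 35721/16 + 43659/16 − 11907/8 + 11907/32 = 3969/80.
∫_0^3/2 u² dx = 5103/640, so ||u||_L² = 27*sqrt(70)/80.
∫_0^3/2 (u')² dx = 3969/80, so ||u'||_L² = 63*sqrt(5)/20.
Ratio ||u||_L² / ||u'||_L² = 3*sqrt(14)/28.
Sharp Poincaré constant on H^1_0(0, 3/2) is C_P = L/π = 3/(2*π), achieved by sin(2*π/3·x).
A polynomial bump cannot attain the sharp Poincaré constant (only the first sine eigenfunction does), so the ratio is strictly less than C_P, consistent with ||u||_L² ≤ C_P ||u'||_L².


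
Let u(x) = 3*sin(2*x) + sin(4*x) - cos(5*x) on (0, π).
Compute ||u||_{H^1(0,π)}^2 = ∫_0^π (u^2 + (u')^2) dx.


||u||_{H^1(0,π)}^2 = 4784/63 + 44*π

u'(x) = 5*sin(5*x) + 6*cos(2*x) + 4*cos(4*x).
Expand u² and (u')² and integrate term by term on (0, π), using: for integers n ≥ 1, ∫_0^π sin²(nx) dx = ∫_0^π cos²(nx) dx = π/2; for n ≠ n', ∫_0^π sin(nx)sin(n'x) dx = ∫_0^π cos(nx)cos(n'x) dx = 0; and by product-to-sum, ∫_0^π sin(nx)cos(n'x) dx = ½∫_0^π [sin((n+n')x) + sin((n−n')x)] dx, which is 0 when n+n' is even and 2n/(n²−n'²) when n+n' is odd (it need not vanish on (0, π)).
  u² squared terms: (-1)²·∫cos(5x)² dx = 1·π/2 = π/2;  (3)²·∫sin(2x)² dx = 9·π/2 = 9*π/2;  (1)²·∫sin(4x)² dx = 1·π/2 = π/2.
  u² cross terms: 2·(-1)·(3)·∫cos(5x)·sin(2x) dx = -6·(-4/21) = 8/7;  2·(-1)·(1)·∫cos(5x)·sin(4x) dx = -2·(-8/9) = 16/9;  2·(3)·(1)·∫sin(2x)·sin(4x) dx = 6·(0) = 0.
  So ∫_0^π u² dx = π/2 + 9*π/2 + π/2 + 8/7 + 16/9 + 0 = 184/63 + 11*π/2.
  (u')² squared terms: (4)²·∫cos(4x)² dx = 16·π/2 = 8*π;  (5)²·∫sin(5x)² dx = 25·π/2 = 25*π/2;  (6)²·∫cos(2x)² dx = 36·π/2 = 18*π.
  (u')² cross terms: 2·(4)·(5)·∫cos(4x)·sin(5x) dx = 40·(10/9) = 400/9;  2·(4)·(6)·∫cos(4x)·cos(2x) dx = 48·(0) = 0;  2·(5)·(6)·∫sin(5x)·cos(2x) dx = 60·(10/21) = 200/7.
  So ∫_0^π (u')² dx = 8*π + 25*π/2 + 18*π + 400/9 + 0 + 200/7 = 4600/63 + 77*π/2.
||u||_{H^1}^2 = (184/63 + 11*π/2) + (4600/63 + 77*π/2) = 4784/63 + 44*π.


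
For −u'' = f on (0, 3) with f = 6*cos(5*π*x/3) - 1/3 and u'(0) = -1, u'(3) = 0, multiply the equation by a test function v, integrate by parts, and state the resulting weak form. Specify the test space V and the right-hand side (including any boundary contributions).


V = H^1(0, 3) (v unrestricted at boundary; u is determined up to an additive constant); weak form: ∫_0^3 u'v' dx = ∫_0^3 (6*cos(5*π*x/3) - 1/3) v dx + v(0) for all v ∈ V.

Multiply both sides by a test function v and integrate from 0 to 3:
  ∫_0^3 −u''(x) v(x) dx = ∫_0^3 f(x) v(x) dx.
Integrate the LHS by parts once:
  ∫_0^3 −u'' v dx = −[u'(x) v(x)]_0^3 + ∫_0^3 u'(x) v'(x) dx.
Thus ∫_0^3 u'(x) v'(x) dx = ∫_0^3 f(x) v(x) dx + [u'(x) v(x)]_0^3.
Choose V so that boundary terms are either known or forced to vanish.
u has inhomogeneous Neumann u'(0) = -1, u'(3) = 0. [u' v]_0^3 = (0)·v(3) − (-1)·v(0) = v(0). Take V = H^1(0, 3); boundary term becomes part of RHS.
Weak formulation: find u (satisfying any essential BC) such that ∫_0^3 u'(x) v'(x) dx = ∫_0^3 f v dx + v(0) for all v ∈ V (Neumann data are natural BCs: they enter the RHS as boundary terms).
Substituting f(x) = 6*cos(5*π*x/3) - 1/3, the right-hand side is ∫_0^3 (6*cos(5*π*x/3) - 1/3) v dx + v(0).
Compatibility check (pure Neumann): taking v ≡ 1 ∈ V gives 0 = ∫_0^3 f dx + (0) − (-1), i.e. ∫_0^3 f dx must equal u'(0) − u'(3) = -1. Indeed ∫_0^3 (6*cos(5*π*x/3) - 1/3) dx = -1, so the data are compatible. The solution is then unique only up to an additive constant (fix it e.g. by requiring ∫_0^3 u dx = 0).


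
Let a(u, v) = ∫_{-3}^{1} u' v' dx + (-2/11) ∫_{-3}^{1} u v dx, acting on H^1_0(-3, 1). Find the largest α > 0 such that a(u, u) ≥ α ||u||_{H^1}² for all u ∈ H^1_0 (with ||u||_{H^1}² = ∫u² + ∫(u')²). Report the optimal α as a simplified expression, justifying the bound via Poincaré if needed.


α = (-32/11 + π^2)/(π^2 + 16)

Coercivity of a(·,·) on H^1_0(-3, 1) means a(u, u) ≥ α ||u||_{H^1}² for every u ∈ H^1_0.
The interval has length L = 4, and Poincaré/coercivity depend only on L. Here a(u, u) = ∫(u')² + (-2/11)·∫u².
Here c = -2/11 < 0 with |c| < (π/L)² = π^2/16, so coercivity still holds. The condition a(u,u) ≥ α||u||_{H^1}² reads (1−α)∫(u')² ≥ (α−c)∫u². Any admissible α is ≤ 1 (rapidly oscillating u have ∫u²/∫(u')² → 0), and α = 1 would force 0 ≥ (1−c)∫u², impossible since c < 1; so 1−α > 0. By the sharp Poincaré inequality on H^1_0 of an interval of length L, ∫(u')² ≥ (π/L)²∫u² with equality for the first sine mode sin(π(x−x₀)/L) (x₀ the left endpoint), so the inequality holds for all u iff (1−α)(π/L)² ≥ α − c, i.e. α ≤ ((π/L)² + c)/((π/L)² + 1) = (1 + c(L/π)²)/(1 + (L/π)²). (Direct route, valid since c ≤ 0: Poincaré gives c∫u² ≥ c(L/π)²∫(u')², so a(u,u) ≥ (1 + c(L/π)²)∫(u')², while ||u||_{H^1}² ≤ (1 + (L/π)²)∫(u')²; dividing yields the same α.) With (π/L)² = π^2/16 and c = -2/11, the largest admissible constant is α = ((π/L)² + c)/((π/L)² + 1).
Simplifying, α = (-32/11 + π^2)/(π^2 + 16).


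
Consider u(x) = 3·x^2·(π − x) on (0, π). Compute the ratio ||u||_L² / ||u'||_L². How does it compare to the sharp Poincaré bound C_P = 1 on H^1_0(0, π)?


||u||_L² / ||u'||_L² = sqrt(14)*π/14 < C_P = 1.

u(x) = 3·x^2·(π − x), so u'(x) = 3*x*(-3*x + 2*π).
u(x) = 3·x^2·(π − x) vanishes at x = 0 and x = π, so u ∈ H^1_0(0, π). Differentiate via the product rule and integrate the resulting polynomials term by term.
  ∫_0^π u² dx = ∫_0^π (9*x^6 - 18*π*x^5 + 9*π^2*x^4) dx. Term by term:
    ∫_0^π 9*x^6 dx = 9*π^7/7;  ∫_0^π -18*π*x^5 dx = -3*π^7;  ∫_0^π 9*π^2*x^4 dx = 9*π^7/5.
  Sum: 9*π^7/7 − 3*π^7 + 9*π^7/5 = 3*π^7/35.
  ∫_0^π (u')² dx = ∫_0^π (81*x^4 - 108*π*x^3 + 36*π^2*x^2) dx. Term by term:
    ∫_0^π 81*x^4 dx = 81*π^5/5;  ∫_0^π -108*π*x^3 dx = -27*π^5;  ∫_0^π 36*π^2*x^2 dx = 12*π^5.
  Sum: 81*π^5/5 − 27*π^5 + 12*π^5 = 6*π^5/5.
∫_0^π u² dx = 3*π^7/35, so ||u||_L² = sqrt(105)*π^(7/2)/35.
∫_0^π (u')² dx = 6*π^5/5, so ||u'||_L² = sqrt(30)*π^(5/2)/5.
Ratio ||u||_L² / ||u'||_L² = sqrt(14)*π/14.
Sharp Poincaré constant on H^1_0(0, π) is C_P = L/π = 1, achieved by sin(x).
A polynomial bump cannot attain the sharp Poincaré constant (only the first sine eigenfunction does), so the ratio is strictly less than C_P, consistent with ||u||_L² ≤ C_P ||u'||_L².


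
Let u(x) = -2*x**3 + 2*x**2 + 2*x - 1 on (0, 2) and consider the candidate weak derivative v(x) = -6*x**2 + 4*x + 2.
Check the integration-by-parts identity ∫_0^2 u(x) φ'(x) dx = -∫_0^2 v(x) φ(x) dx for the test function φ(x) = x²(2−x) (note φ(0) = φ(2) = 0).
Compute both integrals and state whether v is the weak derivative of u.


LHS = 56/15, RHS = 56/15. Yes, v = u' weakly.

u(x) = -2*x**3 + 2*x**2 + 2*x - 1, classical derivative u'(x) = -6*x**2 + 4*x + 2.
φ(x) = x²(2−x), so φ'(x) = x*(4 - 3*x).
Note φ(0) = φ(2) = 0, so the boundary term u·φ vanishes.
LHS = ∫_0^2 u(x) φ'(x) dx = ∫_0^2 (6*x^5 - 14*x^4 + 2*x^3 + 11*x^2 - 4*x) dx. Term by term:
  ∫_0^2 6*x^5 dx = 64;  ∫_0^2 -14*x^4 dx = -448/5;  ∫_0^2 2*x^3 dx = 8;
  ∫_0^2 11*x^2 dx = 88/3;  ∫_0^2 -4*x dx = -8.
Sum: 64 − 448/5 + 8 + 88/3 − 8 = 56/15.
So LHS = 56/15.
∫_0^2 v(x) φ(x) dx = ∫_0^2 (6*x^5 - 16*x^4 + 6*x^3 + 4*x^2) dx. Term by term:
  ∫_0^2 6*x^5 dx = 64;  ∫_0^2 -16*x^4 dx = -512/5;  ∫_0^2 6*x^3 dx = 24;
  ∫_0^2 4*x^2 dx = 32/3.
Sum: 64 − 512/5 + 24 + 32/3 = -56/15.
So RHS = -∫_0^2 v(x) φ(x) dx = 56/15.
LHS = RHS, so the identity holds for this test φ.
Moreover u is smooth here and v(x) = u'(x) = -6*x**2 + 4*x + 2 pointwise, so the identity holds for every test function. Hence v is the weak derivative of u.


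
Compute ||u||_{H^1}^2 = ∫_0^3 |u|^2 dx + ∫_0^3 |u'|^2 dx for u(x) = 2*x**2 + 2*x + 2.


||u||_{H^1}^2 = 3702/5

The H^1 norm (squared) on an interval (0, L) is
  ||u||_{H^1}^2 = ∫_0^L u(x)^2 dx + ∫_0^L u'(x)^2 dx.
Compute u'(x) = 4*x + 2.
Then u(x)^2 = 4*x**4 + 8*x**3 + 12*x**2 + 8*x + 4 and u'(x)^2 = 16*x**2 + 16*x + 4.
Integrate each monomial from 0 to 3 using ∫_0^3 c·x^n dx = c·3^(n+1)/(n+1):
  ∫_0^3 u(x)^2 dx = ∫_0^3 (4*x^4 + 8*x^3 + 12*x^2 + 8*x + 4) dx. Term by term:
    ∫_0^3 4*x^4 dx = 972/5;  ∫_0^3 8*x^3 dx = 162;  ∫_0^3 12*x^2 dx = 108;
    ∫_0^3 8*x dx = 36;  ∫_0^3 4 dx = 12.
  Sum: 972/5 + 162 + 108 + 36 + 12 = 2562/5.
  ∫_0^3 u'(x)^2 dx = ∫_0^3 (16*x^2 + 16*x + 4) dx. Term by term:
    ∫_0^3 16*x^2 dx = 144;  ∫_0^3 16*x dx = 72;  ∫_0^3 4 dx = 12.
  Sum: 144 + 72 + 12 = 228.
Adding: ||u||_{H^1}^2 = 2562/5 + 228 = 3702/5.


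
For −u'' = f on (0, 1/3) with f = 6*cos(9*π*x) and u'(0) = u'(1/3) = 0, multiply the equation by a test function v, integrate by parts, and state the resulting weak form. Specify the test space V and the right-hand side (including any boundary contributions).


V = H^1(0, 1/3) (no boundary constraint on v; u is determined up to an additive constant); weak form: ∫_0^1/3 u'v' dx = ∫_0^1/3 (6*cos(9*π*x)) v dx for all v ∈ V.

Multiply both sides by a test function v and integrate from 0 to 1/3:
  ∫_0^1/3 −u''(x) v(x) dx = ∫_0^1/3 f(x) v(x) dx.
Integrate the LHS by parts once:
  ∫_0^1/3 −u'' v dx = −[u'(x) v(x)]_0^1/3 + ∫_0^1/3 u'(x) v'(x) dx.
Thus ∫_0^1/3 u'(x) v'(x) dx = ∫_0^1/3 f(x) v(x) dx + [u'(x) v(x)]_0^1/3.
Choose V so that boundary terms are either known or forced to vanish.
u has homogeneous Neumann: u'(0) = u'(1/3) = 0. So [u' v]_0^1/3 = 0·v(1/3) − 0·v(0) = 0 for any v; take V = H^1(0, 1/3).
Weak formulation: find u (satisfying any essential BC) such that ∫_0^1/3 u'(x) v'(x) dx = ∫_0^1/3 f v dx for all v ∈ V (homogeneous Neumann, so boundary terms vanish).
Substituting f(x) = 6*cos(9*π*x), the right-hand side is ∫_0^1/3 (6*cos(9*π*x)) v dx.
Compatibility check (pure Neumann): taking v ≡ 1 ∈ V gives 0 = ∫_0^1/3 f dx + (0) − (0), i.e. ∫_0^1/3 f dx must equal u'(0) − u'(1/3) = 0. Indeed ∫_0^1/3 (6*cos(9*π*x)) dx = 0, so the data are compatible. The solution is then unique only up to an additive constant (fix it e.g. by requiring ∫_0^1/3 u dx = 0).


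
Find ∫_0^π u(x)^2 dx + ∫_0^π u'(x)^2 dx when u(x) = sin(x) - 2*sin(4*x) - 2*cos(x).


||u||_{H^1(0,π)}^2 = 128/15 + 39*π

u'(x) = 2*sin(x) + cos(x) - 8*cos(4*x).
Expand u² and (u')² and integrate term by term on (0, π), using: for integers n ≥ 1, ∫_0^π sin²(nx) dx = ∫_0^π cos²(nx) dx = π/2; for n ≠ n', ∫_0^π sin(nx)sin(n'x) dx = ∫_0^π cos(nx)cos(n'x) dx = 0; and by product-to-sum, ∫_0^π sin(nx)cos(n'x) dx = ½∫_0^π [sin((n+n')x) + sin((n−n')x)] dx, which is 0 when n+n' is even and 2n/(n²−n'²) when n+n' is odd (it need not vanish on (0, π)).
  u² squared terms: (-2)²·∫cos(x)² dx = 4·π/2 = 2*π;  (-2)²·∫sin(4x)² dx = 4·π/2 = 2*π;  (1)²·∫sin(x)² dx = 1·π/2 = π/2.
  u² cross terms: 2·(-2)·(-2)·∫cos(x)·sin(4x) dx = 8·(8/15) = 64/15;  2·(-2)·(1)·∫cos(x)·sin(x) dx = -4·(0) = 0;  2·(-2)·(1)·∫sin(4x)·sin(x) dx = -4·(0) = 0.
  So ∫_0^π u² dx = 2*π + 2*π + π/2 + 64/15 + 0 + 0 = 64/15 + 9*π/2.
  (u')² squared terms: (-8)²·∫cos(4x)² dx = 64·π/2 = 32*π;  (2)²·∫sin(x)² dx = 4·π/2 = 2*π;  (1)²·∫cos(x)² dx = 1·π/2 = π/2.
  (u')² cross terms: 2·(-8)·(2)·∫cos(4x)·sin(x) dx = -32·(-2/15) = 64/15;  2·(-8)·(1)·∫cos(4x)·cos(x) dx = -16·(0) = 0;  2·(2)·(1)·∫sin(x)·cos(x) dx = 4·(0) = 0.
  So ∫_0^π (u')² dx = 32*π + 2*π + π/2 + 64/15 + 0 + 0 = 64/15 + 69*π/2.
||u||_{H^1}^2 = (64/15 + 9*π/2) + (64/15 + 69*π/2) = 128/15 + 39*π.


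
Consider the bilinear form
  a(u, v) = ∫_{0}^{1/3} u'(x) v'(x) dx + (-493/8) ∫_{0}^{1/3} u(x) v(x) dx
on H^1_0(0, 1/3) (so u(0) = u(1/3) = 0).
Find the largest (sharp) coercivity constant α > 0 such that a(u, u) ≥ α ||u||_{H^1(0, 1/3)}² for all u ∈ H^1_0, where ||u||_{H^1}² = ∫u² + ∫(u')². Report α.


α = (-493 + 72*π^2)/(8*(1 + 9*π^2))

Coercivity of a(·,·) on H^1_0(0, 1/3) means a(u, u) ≥ α ||u||_{H^1}² for every u ∈ H^1_0.
The interval has length L = 1/3, and Poincaré/coercivity depend only on L. Here a(u, u) = ∫(u')² + (-493/8)·∫u².
Here c = -493/8 < 0 with |c| < (π/L)² = 9*π^2, so coercivity still holds. The condition a(u,u) ≥ α||u||_{H^1}² reads (1−α)∫(u')² ≥ (α−c)∫u². Any admissible α is ≤ 1 (rapidly oscillating u have ∫u²/∫(u')² → 0), and α = 1 would force 0 ≥ (1−c)∫u², impossible since c < 1; so 1−α > 0. By the sharp Poincaré inequality on H^1_0 of an interval of length L, ∫(u')² ≥ (π/L)²∫u² with equality for the first sine mode sin(π(x−x₀)/L) (x₀ the left endpoint), so the inequality holds for all u iff (1−α)(π/L)² ≥ α − c, i.e. α ≤ ((π/L)² + c)/((π/L)² + 1) = (1 + c(L/π)²)/(1 + (L/π)²). (Direct route, valid since c ≤ 0: Poincaré gives c∫u² ≥ c(L/π)²∫(u')², so a(u,u) ≥ (1 + c(L/π)²)∫(u')², while ||u||_{H^1}² ≤ (1 + (L/π)²)∫(u')²; dividing yields the same α.) With (π/L)² = 9*π^2 and c = -493/8, the largest admissible constant is α = ((π/L)² + c)/((π/L)² + 1).
Simplifying, α = (-493 + 72*π^2)/(8*(1 + 9*π^2)).


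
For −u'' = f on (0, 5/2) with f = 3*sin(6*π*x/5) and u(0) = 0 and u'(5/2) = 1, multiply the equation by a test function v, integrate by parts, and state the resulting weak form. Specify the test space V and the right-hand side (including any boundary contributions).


V = {v ∈ H^1(0, 5/2) : v(0) = 0} (test functions vanish at x = 0 where u is specified); weak form: ∫_0^5/2 u'v' dx = ∫_0^5/2 (3*sin(6*π*x/5)) v dx + v(5/2) for all v ∈ V.

Multiply both sides by a test function v and integrate from 0 to 5/2:
  ∫_0^5/2 −u''(x) v(x) dx = ∫_0^5/2 f(x) v(x) dx.
Integrate the LHS by parts once:
  ∫_0^5/2 −u'' v dx = −[u'(x) v(x)]_0^5/2 + ∫_0^5/2 u'(x) v'(x) dx.
Thus ∫_0^5/2 u'(x) v'(x) dx = ∫_0^5/2 f(x) v(x) dx + [u'(x) v(x)]_0^5/2.
Choose V so that boundary terms are either known or forced to vanish.
Mixed BC: u(0) = 0 (Dirichlet) and u'(5/2) = 1 (Neumann). Define V = {v ∈ H^1(0, 5/2) : v(0) = 0}. Then [u' v]_0^5/2 = u'(5/2)·v(5/2) − u'(0)·0 = v(5/2).
Weak formulation: find u (satisfying any essential BC) such that ∫_0^5/2 u'(x) v'(x) dx = ∫_0^5/2 f v dx + v(5/2) for all v ∈ V (Dirichlet at 0 absorbed into V; Neumann datum at x = 5/2 contributes the boundary term).
Substituting f(x) = 3*sin(6*π*x/5), the right-hand side is ∫_0^5/2 (3*sin(6*π*x/5)) v dx + v(5/2).


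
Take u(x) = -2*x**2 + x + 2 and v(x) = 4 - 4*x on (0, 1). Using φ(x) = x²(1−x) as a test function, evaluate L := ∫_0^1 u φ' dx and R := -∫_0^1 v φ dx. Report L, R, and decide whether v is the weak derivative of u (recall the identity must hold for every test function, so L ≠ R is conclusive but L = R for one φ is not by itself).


LHS = 7/60, RHS = -2/15. No, v is not the weak derivative of u.

u(x) = -2*x**2 + x + 2, classical derivative u'(x) = 1 - 4*x.
φ(x) = x²(1−x), so φ'(x) = x*(2 - 3*x).
Note φ(0) = φ(1) = 0, so the boundary term u·φ vanishes.
LHS = ∫_0^1 u(x) φ'(x) dx = ∫_0^1 (6*x^4 - 7*x^3 - 4*x^2 + 4*x) dx. Term by term:
  ∫_0^1 6*x^4 dx = 6/5;  ∫_0^1 -7*x^3 dx = -7/4;  ∫_0^1 -4*x^2 dx = -4/3;
  ∫_0^1 4*x dx = 2.
Sum: 6/5 − 7/4 − 4/3 + 2 = 7/60.
So LHS = 7/60.
∫_0^1 v(x) φ(x) dx = ∫_0^1 (4*x^4 - 8*x^3 + 4*x^2) dx. Term by term:
  ∫_0^1 4*x^4 dx = 4/5;  ∫_0^1 -8*x^3 dx = -2;  ∫_0^1 4*x^2 dx = 4/3.
Sum: 4/5 − 2 + 4/3 = 2/15.
So RHS = -∫_0^1 v(x) φ(x) dx = -2/15.
LHS − RHS = 1/4 ≠ 0, so the identity fails.
(For a valid weak derivative the identity must hold for EVERY test function, in particular this one. The failure shows v is NOT the weak derivative of u.)
Correct weak derivative would be u'(x) = 1 - 4*x.


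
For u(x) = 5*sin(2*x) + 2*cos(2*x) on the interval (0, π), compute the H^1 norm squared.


||u||_{H^1(0,π)}^2 = 145*π/2

u'(x) = -4*sin(2*x) + 10*cos(2*x).
Expand u² and (u')² and integrate term by term on (0, π), using: for integers n ≥ 1, ∫_0^π sin²(nx) dx = ∫_0^π cos²(nx) dx = π/2; for n ≠ n', ∫_0^π sin(nx)sin(n'x) dx = ∫_0^π cos(nx)cos(n'x) dx = 0; and by product-to-sum, ∫_0^π sin(nx)cos(n'x) dx = ½∫_0^π [sin((n+n')x) + sin((n−n')x)] dx, which is 0 when n+n' is even and 2n/(n²−n'²) when n+n' is odd (it need not vanish on (0, π)).
  u² squared terms: (2)²·∫cos(2x)² dx = 4·π/2 = 2*π;  (5)²·∫sin(2x)² dx = 25·π/2 = 25*π/2.
  u² cross terms: 2·(2)·(5)·∫cos(2x)·sin(2x) dx = 20·(0) = 0.
  So ∫_0^π u² dx = 2*π + 25*π/2 + 0 = 29*π/2.
  (u')² squared terms: (-4)²·∫sin(2x)² dx = 16·π/2 = 8*π;  (10)²·∫cos(2x)² dx = 100·π/2 = 50*π.
  (u')² cross terms: 2·(-4)·(10)·∫sin(2x)·cos(2x) dx = -80·(0) = 0.
  So ∫_0^π (u')² dx = 8*π + 50*π + 0 = 58*π.
||u||_{H^1}^2 = (29*π/2) + (58*π) = 145*π/2.


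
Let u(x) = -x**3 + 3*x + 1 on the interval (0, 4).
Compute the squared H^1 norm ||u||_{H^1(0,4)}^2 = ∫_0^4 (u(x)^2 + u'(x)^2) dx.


||u||_{H^1}^2 = 95304/35

The H^1 norm (squared) on an interval (0, L) is
  ||u||_{H^1}^2 = ∫_0^L u(x)^2 dx + ∫_0^L u'(x)^2 dx.
Compute u'(x) = 3 - 3*x**2.
Then u(x)^2 = x**6 - 6*x**4 - 2*x**3 + 9*x**2 + 6*x + 1 and u'(x)^2 = 9*x**4 - 18*x**2 + 9.
Integrate each monomial from 0 to 4 using ∫_0^4 c·x^n dx = c·4^(n+1)/(n+1):
  ∫_0^4 u(x)^2 dx = ∫_0^4 (x^6 - 6*x^4 - 2*x^3 + 9*x^2 + 6*x + 1) dx. Term by term:
    ∫_0^4 x^6 dx = 16384/7;  ∫_0^4 -6*x^4 dx = -6144/5;  ∫_0^4 -2*x^3 dx = -128;
    ∫_0^4 9*x^2 dx = 192;  ∫_0^4 6*x dx = 48;  ∫_0^4 1 dx = 4.
  Sum: 16384/7 − 6144/5 − 128 + 192 + 48 + 4 = 42972/35.
  ∫_0^4 u'(x)^2 dx = ∫_0^4 (9*x^4 - 18*x^2 + 9) dx. Term by term:
    ∫_0^4 9*x^4 dx = 9216/5;  ∫_0^4 -18*x^2 dx = -384;  ∫_0^4 9 dx = 36.
  Sum: 9216/5 − 384 + 36 = 7476/5.
Adding: ||u||_{H^1}^2 = 42972/35 + 7476/5 = 95304/35.


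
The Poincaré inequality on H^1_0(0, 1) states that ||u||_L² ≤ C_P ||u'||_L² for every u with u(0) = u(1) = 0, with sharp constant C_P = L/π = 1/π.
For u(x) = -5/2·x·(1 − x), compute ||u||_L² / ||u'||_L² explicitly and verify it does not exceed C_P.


||u||_L² / ||u'||_L² = sqrt(10)/10 < C_P = 1/π.

u(x) = -5/2·x·(1 − x), so u'(x) = 5*x - 5/2.
u(x) = -5/2·x·(1 − x) vanishes at x = 0 and x = 1, so u ∈ H^1_0(0, 1). Differentiate via the product rule and integrate the resulting polynomials term by term.
  ∫_0^1 u² dx = ∫_0^1 (25*x^4/4 - 25*x^3/2 + 25*x^2/4) dx. Term by term:
    ∫_0^1 25*x^4/4 dx = 5/4;  ∫_0^1 -25*x^3/2 dx = -25/8;  ∫_0^1 25*x^2/4 dx = 25/12.
  Sum: 5/4 − 25/8 + 25/12 = 5/24.
  ∫_0^1 (u')² dx = ∫_0^1 (25*x^2 - 25*x + 25/4) dx. Term by term:
    ∫_0^1 25*x^2 dx = 25/3;  ∫_0^1 -25*x dx = -25/2;  ∫_0^1 25/4 dx = 25/4.
  Sum: 25/3 − 25/2 + 25/4 = 25/12.
∫_0^1 u² dx = 5/24, so ||u||_L² = sqrt(30)/12.
∫_0^1 (u')² dx = 25/12, so ||u'||_L² = 5*sqrt(3)/6.
Ratio ||u||_L² / ||u'||_L² = sqrt(10)/10.
Sharp Poincaré constant on H^1_0(0, 1) is C_P = L/π = 1/π, achieved by sin(π·x).
A polynomial bump cannot attain the sharp Poincaré constant (only the first sine eigenfunction does), so the ratio is strictly less than C_P, consistent with ||u||_L² ≤ C_P ||u'||_L².


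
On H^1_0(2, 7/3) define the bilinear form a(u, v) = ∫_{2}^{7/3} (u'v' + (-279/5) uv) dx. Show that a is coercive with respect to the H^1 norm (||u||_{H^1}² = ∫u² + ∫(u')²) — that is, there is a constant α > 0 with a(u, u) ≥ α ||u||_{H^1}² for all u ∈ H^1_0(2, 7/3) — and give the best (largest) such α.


α = 9*(-31 + 5*π^2)/(5*(1 + 9*π^2))

Coercivity of a(·,·) on H^1_0(2, 7/3) means a(u, u) ≥ α ||u||_{H^1}² for every u ∈ H^1_0.
The interval has length L = 1/3, and Poincaré/coercivity depend only on L. Here a(u, u) = ∫(u')² + (-279/5)·∫u².
Here c = -279/5 < 0 with |c| < (π/L)² = 9*π^2, so coercivity still holds. The condition a(u,u) ≥ α||u||_{H^1}² reads (1−α)∫(u')² ≥ (α−c)∫u². Any admissible α is ≤ 1 (rapidly oscillating u have ∫u²/∫(u')² → 0), and α = 1 would force 0 ≥ (1−c)∫u², impossible since c < 1; so 1−α > 0. By the sharp Poincaré inequality on H^1_0 of an interval of length L, ∫(u')² ≥ (π/L)²∫u² with equality for the first sine mode sin(π(x−x₀)/L) (x₀ the left endpoint), so the inequality holds for all u iff (1−α)(π/L)² ≥ α − c, i.e. α ≤ ((π/L)² + c)/((π/L)² + 1) = (1 + c(L/π)²)/(1 + (L/π)²). (Direct route, valid since c ≤ 0: Poincaré gives c∫u² ≥ c(L/π)²∫(u')², so a(u,u) ≥ (1 + c(L/π)²)∫(u')², while ||u||_{H^1}² ≤ (1 + (L/π)²)∫(u')²; dividing yields the same α.) With (π/L)² = 9*π^2 and c = -279/5, the largest admissible constant is α = ((π/L)² + c)/((π/L)² + 1).
Simplifying, α = 9*(-31 + 5*π^2)/(5*(1 + 9*π^2)).


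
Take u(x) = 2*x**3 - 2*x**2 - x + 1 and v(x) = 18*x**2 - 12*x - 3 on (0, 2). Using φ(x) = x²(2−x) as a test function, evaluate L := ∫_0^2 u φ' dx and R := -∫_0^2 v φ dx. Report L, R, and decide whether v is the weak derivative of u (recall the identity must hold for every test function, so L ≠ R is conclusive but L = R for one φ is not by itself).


LHS = -76/15, RHS = -76/5. No, v is not the weak derivative of u.

u(x) = 2*x**3 - 2*x**2 - x + 1, classical derivative u'(x) = 6*x**2 - 4*x - 1.
φ(x) = x²(2−x), so φ'(x) = x*(4 - 3*x).
Note φ(0) = φ(2) = 0, so the boundary term u·φ vanishes.
LHS = ∫_0^2 u(x) φ'(x) dx = ∫_0^2 (-6*x^5 + 14*x^4 - 5*x^3 - 7*x^2 + 4*x) dx. Term by term:
  ∫_0^2 -6*x^5 dx = -64;  ∫_0^2 14*x^4 dx = 448/5;  ∫_0^2 -5*x^3 dx = -20;
  ∫_0^2 -7*x^2 dx = -56/3;  ∫_0^2 4*x dx = 8.
Sum: -64 + 448/5 − 20 − 56/3 + 8 = -76/15.
So LHS = -76/15.
∫_0^2 v(x) φ(x) dx = ∫_0^2 (-18*x^5 + 48*x^4 - 21*x^3 - 6*x^2) dx. Term by term:
  ∫_0^2 -18*x^5 dx = -192;  ∫_0^2 48*x^4 dx = 1536/5;  ∫_0^2 -21*x^3 dx = -84;
  ∫_0^2 -6*x^2 dx = -16.
Sum: -192 + 1536/5 − 84 − 16 = 76/5.
So RHS = -∫_0^2 v(x) φ(x) dx = -76/5.
LHS − RHS = 152/15 ≠ 0, so the identity fails.
(For a valid weak derivative the identity must hold for EVERY test function, in particular this one. The failure shows v is NOT the weak derivative of u.)
Correct weak derivative would be u'(x) = 6*x**2 - 4*x - 1.


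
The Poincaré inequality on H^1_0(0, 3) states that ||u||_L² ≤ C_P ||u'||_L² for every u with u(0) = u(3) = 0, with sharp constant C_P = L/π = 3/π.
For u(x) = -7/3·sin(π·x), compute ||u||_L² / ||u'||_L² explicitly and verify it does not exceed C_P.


||u||_L² / ||u'||_L² = 1/π < C_P = 3/π.

u(x) = -7/3·sin(π·x), so u'(x) = -7*π*cos(π*x)/3.
Writing u(x) = A·sin(kπx/L) with A = -7/3 and k = 3, use ∫_0^L sin²(kπx/L) dx = L/2 and ∫_0^L cos²(kπx/L) dx = L/2.
u² = 49/9·sin²(π·x) and (u')² = 49*π^2/9·cos²(π·x), and each of sin², cos² integrates to L/2 = 3/2 over (0, 3).
∫_0^3 u² dx = 49/6, so ||u||_L² = 7*sqrt(6)/6.
∫_0^3 (u')² dx = 49*π^2/6, so ||u'||_L² = 7*sqrt(6)*π/6.
Ratio ||u||_L² / ||u'||_L² = 1/π.
Sharp Poincaré constant on H^1_0(0, 3) is C_P = L/π = 3/π, achieved by sin(π/3·x).
This is the k = 3 harmonic; the ratio L/(kπ) is strictly less than C_P = L/π, consistent with the sharp inequality ||u||_L² ≤ C_P ||u'||_L².
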